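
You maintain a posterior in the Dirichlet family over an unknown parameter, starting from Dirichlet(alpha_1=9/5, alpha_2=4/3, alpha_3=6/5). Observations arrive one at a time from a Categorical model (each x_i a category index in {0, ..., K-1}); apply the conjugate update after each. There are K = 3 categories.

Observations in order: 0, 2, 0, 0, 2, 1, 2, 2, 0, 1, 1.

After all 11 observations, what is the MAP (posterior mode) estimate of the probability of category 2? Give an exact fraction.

63/185

obs 1: x=0 → posterior Dirichlet(14/5, 4/3, 6/5)
obs 2: x=2 → posterior Dirichlet(14/5, 4/3, 11/5)
obs 3: x=0 → posterior Dirichlet(19/5, 4/3, 11/5)
obs 4: x=0 → posterior Dirichlet(24/5, 4/3, 11/5)
obs 5: x=2 → posterior Dirichlet(24/5, 4/3, 16/5)
obs 6: x=1 → posterior Dirichlet(24/5, 7/3, 16/5)
obs 7: x=2 → posterior Dirichlet(24/5, 7/3, 21/5)
obs 8: x=2 → posterior Dirichlet(24/5, 7/3, 26/5)
obs 9: x=0 → posterior Dirichlet(29/5, 7/3, 26/5)
obs 10: x=1 → posterior Dirichlet(29/5, 10/3, 26/5)
obs 11: x=1 → posterior Dirichlet(29/5, 13/3, 26/5)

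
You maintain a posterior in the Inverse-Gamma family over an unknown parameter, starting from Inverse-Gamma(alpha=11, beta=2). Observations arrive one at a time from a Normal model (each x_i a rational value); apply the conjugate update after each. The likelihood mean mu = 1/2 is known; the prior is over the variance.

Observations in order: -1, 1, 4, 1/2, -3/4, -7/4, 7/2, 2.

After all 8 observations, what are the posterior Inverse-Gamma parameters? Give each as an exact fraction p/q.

obs 1: x=-1 → posterior Inverse-Gamma(23/2, 25/8)
obs 2: x=1 → posterior Inverse-Gamma(12, 13/4)
obs 3: x=4 → posterior Inverse-Gamma(25/2, 75/8)
obs 4: x=1/2 → posterior Inverse-Gamma(13, 75/8)
obs 5: x=-3/4 → posterior Inverse-Gamma(27/2, 325/32)
obs 6: x=-7/4 → posterior Inverse-Gamma(14, 203/16)
obs 7: x=7/2 → posterior Inverse-Gamma(29/2, 275/16)
obs 8: x=2 → posterior Inverse-Gamma(15, 293/16)

alpha=15, beta=293/16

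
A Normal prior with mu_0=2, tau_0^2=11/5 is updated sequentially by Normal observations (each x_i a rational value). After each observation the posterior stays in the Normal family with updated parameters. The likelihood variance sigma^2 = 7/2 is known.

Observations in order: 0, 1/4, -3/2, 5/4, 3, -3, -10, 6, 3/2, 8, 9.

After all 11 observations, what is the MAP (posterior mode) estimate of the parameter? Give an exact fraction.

obs 1: x=0 → posterior Normal(70/57, 77/57)
obs 2: x=1/4 → posterior Normal(151/158, 77/79)
obs 3: x=-3/2 → posterior Normal(85/202, 77/101)
obs 4: x=5/4 → posterior Normal(70/123, 77/123)
obs 5: x=3 → posterior Normal(136/145, 77/145)
obs 6: x=-3 → posterior Normal(70/167, 77/167)
obs 7: x=-10 → posterior Normal(-50/63, 11/27)
obs 8: x=6 → posterior Normal(-18/211, 77/211)
obs 9: x=3/2 → posterior Normal(15/233, 77/233)
obs 10: x=8 → posterior Normal(191/255, 77/255)
obs 11: x=9 → posterior Normal(389/277, 77/277)

389/277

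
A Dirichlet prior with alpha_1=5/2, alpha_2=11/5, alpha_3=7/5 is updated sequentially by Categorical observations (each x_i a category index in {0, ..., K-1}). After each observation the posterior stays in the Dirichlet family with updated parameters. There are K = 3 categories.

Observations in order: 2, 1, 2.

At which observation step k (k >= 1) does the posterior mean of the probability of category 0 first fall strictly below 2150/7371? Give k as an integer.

obs 1: x=2 → posterior Dirichlet(5/2, 11/5, 12/5)
obs 2: x=1 → posterior Dirichlet(5/2, 16/5, 12/5)
obs 3: x=2 → posterior Dirichlet(5/2, 16/5, 17/5)

k = 3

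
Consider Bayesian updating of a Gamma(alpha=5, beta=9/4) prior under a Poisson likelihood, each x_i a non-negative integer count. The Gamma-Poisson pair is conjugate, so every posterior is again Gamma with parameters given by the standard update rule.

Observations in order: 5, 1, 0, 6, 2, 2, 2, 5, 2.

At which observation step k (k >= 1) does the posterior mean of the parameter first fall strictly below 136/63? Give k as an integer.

k = 3

obs 1: x=5 → posterior Gamma(10, 13/4)
obs 2: x=1 → posterior Gamma(11, 17/4)
obs 3: x=0 → posterior Gamma(11, 21/4)
obs 4: x=6 → posterior Gamma(17, 25/4)
obs 5: x=2 → posterior Gamma(19, 29/4)
obs 6: x=2 → posterior Gamma(21, 33/4)
obs 7: x=2 → posterior Gamma(23, 37/4)
obs 8: x=5 → posterior Gamma(28, 41/4)
obs 9: x=2 → posterior Gamma(30, 45/4)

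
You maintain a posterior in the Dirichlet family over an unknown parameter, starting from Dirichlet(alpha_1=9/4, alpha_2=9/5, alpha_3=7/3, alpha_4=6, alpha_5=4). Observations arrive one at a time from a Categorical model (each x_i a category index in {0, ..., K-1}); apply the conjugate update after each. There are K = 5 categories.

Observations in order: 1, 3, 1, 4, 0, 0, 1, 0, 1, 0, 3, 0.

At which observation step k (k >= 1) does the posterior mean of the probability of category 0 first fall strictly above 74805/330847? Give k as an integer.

obs 1: x=1 → posterior Dirichlet(9/4, 14/5, 7/3, 6, 4)
obs 2: x=3 → posterior Dirichlet(9/4, 14/5, 7/3, 7, 4)
obs 3: x=1 → posterior Dirichlet(9/4, 19/5, 7/3, 7, 4)
obs 4: x=4 → posterior Dirichlet(9/4, 19/5, 7/3, 7, 5)
obs 5: x=0 → posterior Dirichlet(13/4, 19/5, 7/3, 7, 5)
obs 6: x=0 → posterior Dirichlet(17/4, 19/5, 7/3, 7, 5)
obs 7: x=1 → posterior Dirichlet(17/4, 24/5, 7/3, 7, 5)
obs 8: x=0 → posterior Dirichlet(21/4, 24/5, 7/3, 7, 5)
obs 9: x=1 → posterior Dirichlet(21/4, 29/5, 7/3, 7, 5)
obs 10: x=0 → posterior Dirichlet(25/4, 29/5, 7/3, 7, 5)
obs 11: x=3 → posterior Dirichlet(25/4, 29/5, 7/3, 8, 5)
obs 12: x=0 → posterior Dirichlet(29/4, 29/5, 7/3, 8, 5)

k = 10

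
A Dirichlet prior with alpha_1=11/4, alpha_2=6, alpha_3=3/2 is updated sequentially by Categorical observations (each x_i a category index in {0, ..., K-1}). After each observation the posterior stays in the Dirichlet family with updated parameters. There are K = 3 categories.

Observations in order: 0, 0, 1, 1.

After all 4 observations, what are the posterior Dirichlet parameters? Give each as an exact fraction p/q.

alpha_1=19/4, alpha_2=8, alpha_3=3/2

obs 1: x=0 → posterior Dirichlet(15/4, 6, 3/2)
obs 2: x=0 → posterior Dirichlet(19/4, 6, 3/2)
obs 3: x=1 → posterior Dirichlet(19/4, 7, 3/2)
obs 4: x=1 → posterior Dirichlet(19/4, 8, 3/2)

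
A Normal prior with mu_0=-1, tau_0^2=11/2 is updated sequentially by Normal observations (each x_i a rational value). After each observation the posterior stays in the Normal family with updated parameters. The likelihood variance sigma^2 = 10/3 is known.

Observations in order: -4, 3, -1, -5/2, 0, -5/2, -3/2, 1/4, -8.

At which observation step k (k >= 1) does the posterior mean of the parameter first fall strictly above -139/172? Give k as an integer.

k = 2

obs 1: x=-4 → posterior Normal(-152/53, 110/53)
obs 2: x=3 → posterior Normal(-53/86, 55/43)
obs 3: x=-1 → posterior Normal(-86/119, 110/119)
obs 4: x=-5/2 → posterior Normal(-337/304, 55/76)
obs 5: x=0 → posterior Normal(-337/370, 22/37)
obs 6: x=-5/2 → posterior Normal(-251/218, 55/109)
obs 7: x=-3/2 → posterior Normal(-601/502, 110/251)
obs 8: x=1/4 → posterior Normal(-1169/1136, 55/142)
obs 9: x=-8 → posterior Normal(-2225/1268, 110/317)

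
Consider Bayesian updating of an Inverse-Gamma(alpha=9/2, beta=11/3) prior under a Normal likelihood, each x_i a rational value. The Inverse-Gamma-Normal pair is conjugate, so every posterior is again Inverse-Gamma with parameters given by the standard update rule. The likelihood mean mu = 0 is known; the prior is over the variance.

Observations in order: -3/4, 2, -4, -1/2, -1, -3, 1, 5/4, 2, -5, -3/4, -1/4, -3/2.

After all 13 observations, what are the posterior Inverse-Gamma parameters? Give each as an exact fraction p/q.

obs 1: x=-3/4 → posterior Inverse-Gamma(5, 379/96)
obs 2: x=2 → posterior Inverse-Gamma(11/2, 571/96)
obs 3: x=-4 → posterior Inverse-Gamma(6, 1339/96)
obs 4: x=-1/2 → posterior Inverse-Gamma(13/2, 1351/96)
obs 5: x=-1 → posterior Inverse-Gamma(7, 1399/96)
obs 6: x=-3 → posterior Inverse-Gamma(15/2, 1831/96)
obs 7: x=1 → posterior Inverse-Gamma(8, 1879/96)
obs 8: x=5/4 → posterior Inverse-Gamma(17/2, 977/48)
obs 9: x=2 → posterior Inverse-Gamma(9, 1073/48)
obs 10: x=-5 → posterior Inverse-Gamma(19/2, 1673/48)
obs 11: x=-3/4 → posterior Inverse-Gamma(10, 3373/96)
obs 12: x=-1/4 → posterior Inverse-Gamma(21/2, 211/6)
obs 13: x=-3/2 → posterior Inverse-Gamma(11, 871/24)

alpha=11, beta=871/24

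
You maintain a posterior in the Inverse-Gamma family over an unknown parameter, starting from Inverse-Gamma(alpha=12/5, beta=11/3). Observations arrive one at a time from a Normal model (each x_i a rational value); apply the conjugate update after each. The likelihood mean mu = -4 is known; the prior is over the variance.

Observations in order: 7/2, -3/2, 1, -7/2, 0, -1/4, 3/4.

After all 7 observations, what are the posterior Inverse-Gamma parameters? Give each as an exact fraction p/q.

obs 1: x=7/2 → posterior Inverse-Gamma(29/10, 763/24)
obs 2: x=-3/2 → posterior Inverse-Gamma(17/5, 419/12)
obs 3: x=1 → posterior Inverse-Gamma(39/10, 569/12)
obs 4: x=-7/2 → posterior Inverse-Gamma(22/5, 1141/24)
obs 5: x=0 → posterior Inverse-Gamma(49/10, 1333/24)
obs 6: x=-1/4 → posterior Inverse-Gamma(27/5, 6007/96)
obs 7: x=3/4 → posterior Inverse-Gamma(59/10, 3545/48)

alpha=59/10, beta=3545/48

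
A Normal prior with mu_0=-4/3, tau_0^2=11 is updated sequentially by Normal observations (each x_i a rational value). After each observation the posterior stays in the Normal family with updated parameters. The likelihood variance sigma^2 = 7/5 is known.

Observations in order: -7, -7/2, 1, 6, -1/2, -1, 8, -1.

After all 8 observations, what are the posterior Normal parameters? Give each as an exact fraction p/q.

mu_0=302/1341, tau_0^2=77/447

obs 1: x=-7 → posterior Normal(-1183/186, 77/62)
obs 2: x=-7/2 → posterior Normal(-3521/702, 77/117)
obs 3: x=1 → posterior Normal(-3191/1032, 77/172)
obs 4: x=6 → posterior Normal(-1211/1362, 77/227)
obs 5: x=-1/2 → posterior Normal(-344/423, 77/282)
obs 6: x=-1 → posterior Normal(-853/1011, 77/337)
obs 7: x=8 → posterior Normal(467/1176, 11/56)
obs 8: x=-1 → posterior Normal(302/1341, 77/447)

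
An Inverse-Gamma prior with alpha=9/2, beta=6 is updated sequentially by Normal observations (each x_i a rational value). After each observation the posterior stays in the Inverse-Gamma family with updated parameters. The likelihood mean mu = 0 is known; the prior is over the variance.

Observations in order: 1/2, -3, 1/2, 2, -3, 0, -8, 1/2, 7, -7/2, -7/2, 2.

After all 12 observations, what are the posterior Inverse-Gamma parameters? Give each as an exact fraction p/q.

obs 1: x=1/2 → posterior Inverse-Gamma(5, 49/8)
obs 2: x=-3 → posterior Inverse-Gamma(11/2, 85/8)
obs 3: x=1/2 → posterior Inverse-Gamma(6, 43/4)
obs 4: x=2 → posterior Inverse-Gamma(13/2, 51/4)
obs 5: x=-3 → posterior Inverse-Gamma(7, 69/4)
obs 6: x=0 → posterior Inverse-Gamma(15/2, 69/4)
obs 7: x=-8 → posterior Inverse-Gamma(8, 197/4)
obs 8: x=1/2 → posterior Inverse-Gamma(17/2, 395/8)
obs 9: x=7 → posterior Inverse-Gamma(9, 591/8)
obs 10: x=-7/2 → posterior Inverse-Gamma(19/2, 80)
obs 11: x=-7/2 → posterior Inverse-Gamma(10, 689/8)
obs 12: x=2 → posterior Inverse-Gamma(21/2, 705/8)

alpha=21/2, beta=705/8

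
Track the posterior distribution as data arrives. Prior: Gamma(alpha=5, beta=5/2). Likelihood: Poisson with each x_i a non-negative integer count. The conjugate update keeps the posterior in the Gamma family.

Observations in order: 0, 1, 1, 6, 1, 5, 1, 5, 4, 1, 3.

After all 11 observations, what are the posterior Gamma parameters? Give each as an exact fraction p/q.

alpha=33, beta=27/2

obs 1: x=0 → posterior Gamma(5, 7/2)
obs 2: x=1 → posterior Gamma(6, 9/2)
obs 3: x=1 → posterior Gamma(7, 11/2)
obs 4: x=6 → posterior Gamma(13, 13/2)
obs 5: x=1 → posterior Gamma(14, 15/2)
obs 6: x=5 → posterior Gamma(19, 17/2)
obs 7: x=1 → posterior Gamma(20, 19/2)
obs 8: x=5 → posterior Gamma(25, 21/2)
obs 9: x=4 → posterior Gamma(29, 23/2)
obs 10: x=1 → posterior Gamma(30, 25/2)
obs 11: x=3 → posterior Gamma(33, 27/2)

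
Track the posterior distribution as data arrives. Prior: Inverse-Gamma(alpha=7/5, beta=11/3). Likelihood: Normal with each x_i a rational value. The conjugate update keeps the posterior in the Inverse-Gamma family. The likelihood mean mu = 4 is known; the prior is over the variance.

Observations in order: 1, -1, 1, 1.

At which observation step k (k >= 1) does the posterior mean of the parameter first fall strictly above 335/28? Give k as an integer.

obs 1: x=1 → posterior Inverse-Gamma(19/10, 49/6)
obs 2: x=-1 → posterior Inverse-Gamma(12/5, 62/3)
obs 3: x=1 → posterior Inverse-Gamma(29/10, 151/6)
obs 4: x=1 → posterior Inverse-Gamma(17/5, 89/3)

k = 2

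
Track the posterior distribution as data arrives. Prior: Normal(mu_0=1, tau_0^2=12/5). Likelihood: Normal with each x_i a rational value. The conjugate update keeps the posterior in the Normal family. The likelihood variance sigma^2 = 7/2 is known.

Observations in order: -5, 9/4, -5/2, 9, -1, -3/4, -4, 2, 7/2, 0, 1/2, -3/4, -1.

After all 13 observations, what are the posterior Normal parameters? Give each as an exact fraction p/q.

obs 1: x=-5 → posterior Normal(-85/59, 84/59)
obs 2: x=9/4 → posterior Normal(-31/83, 84/83)
obs 3: x=-5/2 → posterior Normal(-91/107, 84/107)
obs 4: x=9 → posterior Normal(125/131, 84/131)
obs 5: x=-1 → posterior Normal(101/155, 84/155)
obs 6: x=-3/4 → posterior Normal(83/179, 84/179)
obs 7: x=-4 → posterior Normal(-13/203, 12/29)
obs 8: x=2 → posterior Normal(35/227, 84/227)
obs 9: x=7/2 → posterior Normal(119/251, 84/251)
obs 10: x=0 → posterior Normal(119/275, 84/275)
obs 11: x=1/2 → posterior Normal(131/299, 84/299)
obs 12: x=-3/4 → posterior Normal(113/323, 84/323)
obs 13: x=-1 → posterior Normal(89/347, 84/347)

mu_0=89/347, tau_0^2=84/347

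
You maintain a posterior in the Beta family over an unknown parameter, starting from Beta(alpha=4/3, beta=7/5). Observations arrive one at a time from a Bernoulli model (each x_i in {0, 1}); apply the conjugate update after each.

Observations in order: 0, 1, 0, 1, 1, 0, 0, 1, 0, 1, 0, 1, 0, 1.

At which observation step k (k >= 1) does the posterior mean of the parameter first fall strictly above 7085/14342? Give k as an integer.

obs 1: x=0 → posterior Beta(4/3, 12/5)
obs 2: x=1 → posterior Beta(7/3, 12/5)
obs 3: x=0 → posterior Beta(7/3, 17/5)
obs 4: x=1 → posterior Beta(10/3, 17/5)
obs 5: x=1 → posterior Beta(13/3, 17/5)
obs 6: x=0 → posterior Beta(13/3, 22/5)
obs 7: x=0 → posterior Beta(13/3, 27/5)
obs 8: x=1 → posterior Beta(16/3, 27/5)
obs 9: x=0 → posterior Beta(16/3, 32/5)
obs 10: x=1 → posterior Beta(19/3, 32/5)
obs 11: x=0 → posterior Beta(19/3, 37/5)
obs 12: x=1 → posterior Beta(22/3, 37/5)
obs 13: x=0 → posterior Beta(22/3, 42/5)
obs 14: x=1 → posterior Beta(25/3, 42/5)

k = 4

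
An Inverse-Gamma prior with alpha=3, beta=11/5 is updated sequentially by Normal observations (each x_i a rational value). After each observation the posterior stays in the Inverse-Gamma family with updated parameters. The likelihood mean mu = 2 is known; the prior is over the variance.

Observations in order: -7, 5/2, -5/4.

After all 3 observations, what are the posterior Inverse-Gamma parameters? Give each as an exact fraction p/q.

alpha=9/2, beta=7697/160

obs 1: x=-7 → posterior Inverse-Gamma(7/2, 427/10)
obs 2: x=5/2 → posterior Inverse-Gamma(4, 1713/40)
obs 3: x=-5/4 → posterior Inverse-Gamma(9/2, 7697/160)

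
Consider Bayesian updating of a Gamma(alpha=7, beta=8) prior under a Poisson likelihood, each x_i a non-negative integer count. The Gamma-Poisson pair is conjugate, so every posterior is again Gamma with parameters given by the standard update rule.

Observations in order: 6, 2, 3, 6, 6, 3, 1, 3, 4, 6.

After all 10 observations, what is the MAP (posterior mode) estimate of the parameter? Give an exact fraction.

23/9

obs 1: x=6 → posterior Gamma(13, 9)
obs 2: x=2 → posterior Gamma(15, 10)
obs 3: x=3 → posterior Gamma(18, 11)
obs 4: x=6 → posterior Gamma(24, 12)
obs 5: x=6 → posterior Gamma(30, 13)
obs 6: x=3 → posterior Gamma(33, 14)
obs 7: x=1 → posterior Gamma(34, 15)
obs 8: x=3 → posterior Gamma(37, 16)
obs 9: x=4 → posterior Gamma(41, 17)
obs 10: x=6 → posterior Gamma(47, 18)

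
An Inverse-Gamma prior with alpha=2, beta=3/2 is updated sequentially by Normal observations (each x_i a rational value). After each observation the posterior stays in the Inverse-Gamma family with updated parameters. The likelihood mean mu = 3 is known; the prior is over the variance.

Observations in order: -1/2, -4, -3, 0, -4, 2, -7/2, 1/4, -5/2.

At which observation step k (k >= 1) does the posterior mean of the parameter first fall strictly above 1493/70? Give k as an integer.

obs 1: x=-1/2 → posterior Inverse-Gamma(5/2, 61/8)
obs 2: x=-4 → posterior Inverse-Gamma(3, 257/8)
obs 3: x=-3 → posterior Inverse-Gamma(7/2, 401/8)
obs 4: x=0 → posterior Inverse-Gamma(4, 437/8)
obs 5: x=-4 → posterior Inverse-Gamma(9/2, 633/8)
obs 6: x=2 → posterior Inverse-Gamma(5, 637/8)
obs 7: x=-7/2 → posterior Inverse-Gamma(11/2, 403/4)
obs 8: x=1/4 → posterior Inverse-Gamma(6, 3345/32)
obs 9: x=-5/2 → posterior Inverse-Gamma(13/2, 3829/32)

k = 5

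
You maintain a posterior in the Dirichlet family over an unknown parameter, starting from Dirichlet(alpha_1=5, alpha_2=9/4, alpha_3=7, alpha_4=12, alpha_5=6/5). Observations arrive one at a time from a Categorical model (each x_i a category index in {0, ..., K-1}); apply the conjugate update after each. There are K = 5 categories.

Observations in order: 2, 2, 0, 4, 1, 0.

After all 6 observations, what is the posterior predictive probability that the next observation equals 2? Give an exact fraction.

obs 1: x=2 → posterior Dirichlet(5, 9/4, 8, 12, 6/5)
obs 2: x=2 → posterior Dirichlet(5, 9/4, 9, 12, 6/5)
obs 3: x=0 → posterior Dirichlet(6, 9/4, 9, 12, 6/5)
obs 4: x=4 → posterior Dirichlet(6, 9/4, 9, 12, 11/5)
obs 5: x=1 → posterior Dirichlet(6, 13/4, 9, 12, 11/5)
obs 6: x=0 → posterior Dirichlet(7, 13/4, 9, 12, 11/5)

60/223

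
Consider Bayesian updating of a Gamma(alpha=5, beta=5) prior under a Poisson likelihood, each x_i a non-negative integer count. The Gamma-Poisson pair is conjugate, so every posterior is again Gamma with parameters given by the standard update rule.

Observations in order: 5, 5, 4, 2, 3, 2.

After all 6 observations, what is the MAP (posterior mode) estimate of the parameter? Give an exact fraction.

25/11

obs 1: x=5 → posterior Gamma(10, 6)
obs 2: x=5 → posterior Gamma(15, 7)
obs 3: x=4 → posterior Gamma(19, 8)
obs 4: x=2 → posterior Gamma(21, 9)
obs 5: x=3 → posterior Gamma(24, 10)
obs 6: x=2 → posterior Gamma(26, 11)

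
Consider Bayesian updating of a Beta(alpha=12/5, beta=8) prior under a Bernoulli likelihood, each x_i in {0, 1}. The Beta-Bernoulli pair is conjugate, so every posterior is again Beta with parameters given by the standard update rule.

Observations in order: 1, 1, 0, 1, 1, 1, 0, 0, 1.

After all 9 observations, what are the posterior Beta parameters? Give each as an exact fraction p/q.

obs 1: x=1 → posterior Beta(17/5, 8)
obs 2: x=1 → posterior Beta(22/5, 8)
obs 3: x=0 → posterior Beta(22/5, 9)
obs 4: x=1 → posterior Beta(27/5, 9)
obs 5: x=1 → posterior Beta(32/5, 9)
obs 6: x=1 → posterior Beta(37/5, 9)
obs 7: x=0 → posterior Beta(37/5, 10)
obs 8: x=0 → posterior Beta(37/5, 11)
obs 9: x=1 → posterior Beta(42/5, 11)

alpha=42/5, beta=11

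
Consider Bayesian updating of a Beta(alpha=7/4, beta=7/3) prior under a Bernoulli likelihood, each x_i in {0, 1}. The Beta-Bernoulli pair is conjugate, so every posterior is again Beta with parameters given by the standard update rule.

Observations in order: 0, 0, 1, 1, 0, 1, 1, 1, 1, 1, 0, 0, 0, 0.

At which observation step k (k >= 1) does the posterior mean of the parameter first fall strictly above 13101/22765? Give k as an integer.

obs 1: x=0 → posterior Beta(7/4, 10/3)
obs 2: x=0 → posterior Beta(7/4, 13/3)
obs 3: x=1 → posterior Beta(11/4, 13/3)
obs 4: x=1 → posterior Beta(15/4, 13/3)
obs 5: x=0 → posterior Beta(15/4, 16/3)
obs 6: x=1 → posterior Beta(19/4, 16/3)
obs 7: x=1 → posterior Beta(23/4, 16/3)
obs 8: x=1 → posterior Beta(27/4, 16/3)
obs 9: x=1 → posterior Beta(31/4, 16/3)
obs 10: x=1 → posterior Beta(35/4, 16/3)
obs 11: x=0 → posterior Beta(35/4, 19/3)
obs 12: x=0 → posterior Beta(35/4, 22/3)
obs 13: x=0 → posterior Beta(35/4, 25/3)
obs 14: x=0 → posterior Beta(35/4, 28/3)

k = 9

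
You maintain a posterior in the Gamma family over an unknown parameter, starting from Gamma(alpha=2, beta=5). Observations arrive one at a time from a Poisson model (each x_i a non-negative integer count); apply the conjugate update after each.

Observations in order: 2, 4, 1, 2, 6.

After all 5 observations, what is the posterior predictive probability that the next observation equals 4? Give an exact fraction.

484500000000000000000/7400249944258160101211

obs 1: x=2 → posterior Gamma(4, 6)
obs 2: x=4 → posterior Gamma(8, 7)
obs 3: x=1 → posterior Gamma(9, 8)
obs 4: x=2 → posterior Gamma(11, 9)
obs 5: x=6 → posterior Gamma(17, 10)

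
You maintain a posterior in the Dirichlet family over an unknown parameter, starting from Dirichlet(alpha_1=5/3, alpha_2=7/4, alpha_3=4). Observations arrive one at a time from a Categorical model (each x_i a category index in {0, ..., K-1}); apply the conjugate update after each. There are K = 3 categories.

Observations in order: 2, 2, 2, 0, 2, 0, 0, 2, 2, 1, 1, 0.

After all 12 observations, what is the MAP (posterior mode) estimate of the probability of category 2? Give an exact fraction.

obs 1: x=2 → posterior Dirichlet(5/3, 7/4, 5)
obs 2: x=2 → posterior Dirichlet(5/3, 7/4, 6)
obs 3: x=2 → posterior Dirichlet(5/3, 7/4, 7)
obs 4: x=0 → posterior Dirichlet(8/3, 7/4, 7)
obs 5: x=2 → posterior Dirichlet(8/3, 7/4, 8)
obs 6: x=0 → posterior Dirichlet(11/3, 7/4, 8)
obs 7: x=0 → posterior Dirichlet(14/3, 7/4, 8)
obs 8: x=2 → posterior Dirichlet(14/3, 7/4, 9)
obs 9: x=2 → posterior Dirichlet(14/3, 7/4, 10)
obs 10: x=1 → posterior Dirichlet(14/3, 11/4, 10)
obs 11: x=1 → posterior Dirichlet(14/3, 15/4, 10)
obs 12: x=0 → posterior Dirichlet(17/3, 15/4, 10)

108/197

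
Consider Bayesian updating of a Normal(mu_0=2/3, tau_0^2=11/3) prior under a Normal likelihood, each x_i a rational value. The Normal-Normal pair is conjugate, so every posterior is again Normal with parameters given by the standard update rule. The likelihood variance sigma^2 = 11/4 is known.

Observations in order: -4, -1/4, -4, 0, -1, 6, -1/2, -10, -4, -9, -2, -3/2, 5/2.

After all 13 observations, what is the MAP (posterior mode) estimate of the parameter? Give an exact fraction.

-109/55

obs 1: x=-4 → posterior Normal(-2, 11/7)
obs 2: x=-1/4 → posterior Normal(-15/11, 1)
obs 3: x=-4 → posterior Normal(-31/15, 11/15)
obs 4: x=0 → posterior Normal(-31/19, 11/19)
obs 5: x=-1 → posterior Normal(-35/23, 11/23)
obs 6: x=6 → posterior Normal(-11/27, 11/27)
obs 7: x=-1/2 → posterior Normal(-13/31, 11/31)
obs 8: x=-10 → posterior Normal(-53/35, 11/35)
obs 9: x=-4 → posterior Normal(-23/13, 11/39)
obs 10: x=-9 → posterior Normal(-105/43, 11/43)
obs 11: x=-2 → posterior Normal(-113/47, 11/47)
obs 12: x=-3/2 → posterior Normal(-7/3, 11/51)
obs 13: x=5/2 → posterior Normal(-109/55, 1/5)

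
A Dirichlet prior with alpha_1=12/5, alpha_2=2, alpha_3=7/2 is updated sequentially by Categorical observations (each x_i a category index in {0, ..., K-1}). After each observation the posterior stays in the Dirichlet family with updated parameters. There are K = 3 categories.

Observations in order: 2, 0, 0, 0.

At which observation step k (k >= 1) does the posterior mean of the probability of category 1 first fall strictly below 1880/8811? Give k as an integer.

obs 1: x=2 → posterior Dirichlet(12/5, 2, 9/2)
obs 2: x=0 → posterior Dirichlet(17/5, 2, 9/2)
obs 3: x=0 → posterior Dirichlet(22/5, 2, 9/2)
obs 4: x=0 → posterior Dirichlet(27/5, 2, 9/2)

k = 2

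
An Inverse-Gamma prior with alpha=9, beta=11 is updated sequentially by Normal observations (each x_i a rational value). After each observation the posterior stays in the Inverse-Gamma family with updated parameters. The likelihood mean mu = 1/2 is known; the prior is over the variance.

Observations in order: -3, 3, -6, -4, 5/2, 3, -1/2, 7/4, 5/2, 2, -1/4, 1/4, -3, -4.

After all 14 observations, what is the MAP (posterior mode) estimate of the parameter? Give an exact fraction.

2483/544

obs 1: x=-3 → posterior Inverse-Gamma(19/2, 137/8)
obs 2: x=3 → posterior Inverse-Gamma(10, 81/4)
obs 3: x=-6 → posterior Inverse-Gamma(21/2, 331/8)
obs 4: x=-4 → posterior Inverse-Gamma(11, 103/2)
obs 5: x=5/2 → posterior Inverse-Gamma(23/2, 107/2)
obs 6: x=3 → posterior Inverse-Gamma(12, 453/8)
obs 7: x=-1/2 → posterior Inverse-Gamma(25/2, 457/8)
obs 8: x=7/4 → posterior Inverse-Gamma(13, 1853/32)
obs 9: x=5/2 → posterior Inverse-Gamma(27/2, 1917/32)
obs 10: x=2 → posterior Inverse-Gamma(14, 1953/32)
obs 11: x=-1/4 → posterior Inverse-Gamma(29/2, 981/16)
obs 12: x=1/4 → posterior Inverse-Gamma(15, 1963/32)
obs 13: x=-3 → posterior Inverse-Gamma(31/2, 2159/32)
obs 14: x=-4 → posterior Inverse-Gamma(16, 2483/32)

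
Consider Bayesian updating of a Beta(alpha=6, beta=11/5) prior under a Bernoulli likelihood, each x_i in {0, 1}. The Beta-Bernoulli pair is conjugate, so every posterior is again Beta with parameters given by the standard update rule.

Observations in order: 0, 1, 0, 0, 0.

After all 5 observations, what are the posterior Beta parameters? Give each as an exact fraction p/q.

obs 1: x=0 → posterior Beta(6, 16/5)
obs 2: x=1 → posterior Beta(7, 16/5)
obs 3: x=0 → posterior Beta(7, 21/5)
obs 4: x=0 → posterior Beta(7, 26/5)
obs 5: x=0 → posterior Beta(7, 31/5)

alpha=7, beta=31/5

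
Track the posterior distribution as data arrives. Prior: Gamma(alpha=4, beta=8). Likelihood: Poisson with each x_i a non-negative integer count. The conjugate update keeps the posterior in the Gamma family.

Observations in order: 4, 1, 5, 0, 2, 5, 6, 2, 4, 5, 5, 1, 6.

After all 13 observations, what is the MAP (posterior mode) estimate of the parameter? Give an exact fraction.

obs 1: x=4 → posterior Gamma(8, 9)
obs 2: x=1 → posterior Gamma(9, 10)
obs 3: x=5 → posterior Gamma(14, 11)
obs 4: x=0 → posterior Gamma(14, 12)
obs 5: x=2 → posterior Gamma(16, 13)
obs 6: x=5 → posterior Gamma(21, 14)
obs 7: x=6 → posterior Gamma(27, 15)
obs 8: x=2 → posterior Gamma(29, 16)
obs 9: x=4 → posterior Gamma(33, 17)
obs 10: x=5 → posterior Gamma(38, 18)
obs 11: x=5 → posterior Gamma(43, 19)
obs 12: x=1 → posterior Gamma(44, 20)
obs 13: x=6 → posterior Gamma(50, 21)

7/3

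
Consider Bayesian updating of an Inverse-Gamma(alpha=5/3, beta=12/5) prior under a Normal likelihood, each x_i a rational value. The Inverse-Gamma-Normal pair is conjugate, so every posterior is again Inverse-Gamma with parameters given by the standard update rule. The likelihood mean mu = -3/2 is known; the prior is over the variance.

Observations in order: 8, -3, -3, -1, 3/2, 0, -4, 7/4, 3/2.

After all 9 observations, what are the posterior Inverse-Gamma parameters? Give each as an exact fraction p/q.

alpha=37/6, beta=10949/160

obs 1: x=8 → posterior Inverse-Gamma(13/6, 1901/40)
obs 2: x=-3 → posterior Inverse-Gamma(8/3, 973/20)
obs 3: x=-3 → posterior Inverse-Gamma(19/6, 1991/40)
obs 4: x=-1 → posterior Inverse-Gamma(11/3, 499/10)
obs 5: x=3/2 → posterior Inverse-Gamma(25/6, 272/5)
obs 6: x=0 → posterior Inverse-Gamma(14/3, 2221/40)
obs 7: x=-4 → posterior Inverse-Gamma(31/6, 1173/20)
obs 8: x=7/4 → posterior Inverse-Gamma(17/3, 10229/160)
obs 9: x=3/2 → posterior Inverse-Gamma(37/6, 10949/160)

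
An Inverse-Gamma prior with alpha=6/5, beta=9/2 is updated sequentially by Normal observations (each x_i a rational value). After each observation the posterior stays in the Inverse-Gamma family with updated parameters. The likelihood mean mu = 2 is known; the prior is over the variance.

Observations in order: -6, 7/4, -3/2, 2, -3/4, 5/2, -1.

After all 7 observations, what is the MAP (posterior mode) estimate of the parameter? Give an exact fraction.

215/24

obs 1: x=-6 → posterior Inverse-Gamma(17/10, 73/2)
obs 2: x=7/4 → posterior Inverse-Gamma(11/5, 1169/32)
obs 3: x=-3/2 → posterior Inverse-Gamma(27/10, 1365/32)
obs 4: x=2 → posterior Inverse-Gamma(16/5, 1365/32)
obs 5: x=-3/4 → posterior Inverse-Gamma(37/10, 743/16)
obs 6: x=5/2 → posterior Inverse-Gamma(21/5, 745/16)
obs 7: x=-1 → posterior Inverse-Gamma(47/10, 817/16)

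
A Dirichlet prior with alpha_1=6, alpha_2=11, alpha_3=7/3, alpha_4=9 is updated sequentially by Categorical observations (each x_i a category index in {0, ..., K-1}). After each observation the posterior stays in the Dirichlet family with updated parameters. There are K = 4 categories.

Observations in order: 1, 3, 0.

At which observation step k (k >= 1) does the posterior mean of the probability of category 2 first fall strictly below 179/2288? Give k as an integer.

obs 1: x=1 → posterior Dirichlet(6, 12, 7/3, 9)
obs 2: x=3 → posterior Dirichlet(6, 12, 7/3, 10)
obs 3: x=0 → posterior Dirichlet(7, 12, 7/3, 10)

k = 2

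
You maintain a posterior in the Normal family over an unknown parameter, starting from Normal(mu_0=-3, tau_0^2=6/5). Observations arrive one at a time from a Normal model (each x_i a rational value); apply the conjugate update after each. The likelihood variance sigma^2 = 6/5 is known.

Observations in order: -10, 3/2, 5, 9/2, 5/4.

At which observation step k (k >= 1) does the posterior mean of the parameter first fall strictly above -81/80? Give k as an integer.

k = 4

obs 1: x=-10 → posterior Normal(-13/2, 3/5)
obs 2: x=3/2 → posterior Normal(-23/6, 2/5)
obs 3: x=5 → posterior Normal(-13/8, 3/10)
obs 4: x=9/2 → posterior Normal(-2/5, 6/25)
obs 5: x=5/4 → posterior Normal(-1/8, 1/5)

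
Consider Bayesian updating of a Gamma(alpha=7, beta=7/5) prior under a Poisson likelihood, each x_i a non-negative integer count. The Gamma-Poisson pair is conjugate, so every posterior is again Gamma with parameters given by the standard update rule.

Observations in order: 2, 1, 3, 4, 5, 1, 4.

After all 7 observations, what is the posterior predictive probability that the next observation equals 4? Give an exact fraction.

obs 1: x=2 → posterior Gamma(9, 12/5)
obs 2: x=1 → posterior Gamma(10, 17/5)
obs 3: x=3 → posterior Gamma(13, 22/5)
obs 4: x=4 → posterior Gamma(17, 27/5)
obs 5: x=5 → posterior Gamma(22, 32/5)
obs 6: x=1 → posterior Gamma(23, 37/5)
obs 7: x=4 → posterior Gamma(27, 42/5)

1151968661300230730221554996467060188431935078400000/6839645551362303414388150265494367657880760229559503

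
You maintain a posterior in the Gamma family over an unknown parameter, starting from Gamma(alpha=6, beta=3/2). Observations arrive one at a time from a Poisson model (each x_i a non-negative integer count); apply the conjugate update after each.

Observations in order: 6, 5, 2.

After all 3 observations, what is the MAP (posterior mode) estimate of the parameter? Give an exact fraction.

obs 1: x=6 → posterior Gamma(12, 5/2)
obs 2: x=5 → posterior Gamma(17, 7/2)
obs 3: x=2 → posterior Gamma(19, 9/2)

4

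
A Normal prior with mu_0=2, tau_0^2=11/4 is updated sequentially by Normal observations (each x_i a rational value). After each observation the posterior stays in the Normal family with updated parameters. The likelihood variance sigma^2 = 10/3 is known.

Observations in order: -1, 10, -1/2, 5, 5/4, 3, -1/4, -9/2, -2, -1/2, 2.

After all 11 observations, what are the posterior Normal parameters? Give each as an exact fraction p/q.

mu_0=985/806, tau_0^2=110/403

obs 1: x=-1 → posterior Normal(47/73, 110/73)
obs 2: x=10 → posterior Normal(377/106, 55/53)
obs 3: x=-1/2 → posterior Normal(721/278, 110/139)
obs 4: x=5 → posterior Normal(1051/344, 55/86)
obs 5: x=5/4 → posterior Normal(2267/820, 22/41)
obs 6: x=3 → posterior Normal(2663/952, 55/119)
obs 7: x=-1/4 → posterior Normal(1315/542, 110/271)
obs 8: x=-9/2 → posterior Normal(509/304, 55/152)
obs 9: x=-2 → posterior Normal(443/337, 110/337)
obs 10: x=-1/2 → posterior Normal(853/740, 11/37)
obs 11: x=2 → posterior Normal(985/806, 110/403)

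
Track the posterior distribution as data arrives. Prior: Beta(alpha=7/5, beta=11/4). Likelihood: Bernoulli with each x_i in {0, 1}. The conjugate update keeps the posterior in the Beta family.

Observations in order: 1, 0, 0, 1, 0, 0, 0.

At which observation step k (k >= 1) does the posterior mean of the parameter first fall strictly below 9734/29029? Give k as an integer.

k = 6

obs 1: x=1 → posterior Beta(12/5, 11/4)
obs 2: x=0 → posterior Beta(12/5, 15/4)
obs 3: x=0 → posterior Beta(12/5, 19/4)
obs 4: x=1 → posterior Beta(17/5, 19/4)
obs 5: x=0 → posterior Beta(17/5, 23/4)
obs 6: x=0 → posterior Beta(17/5, 27/4)
obs 7: x=0 → posterior Beta(17/5, 31/4)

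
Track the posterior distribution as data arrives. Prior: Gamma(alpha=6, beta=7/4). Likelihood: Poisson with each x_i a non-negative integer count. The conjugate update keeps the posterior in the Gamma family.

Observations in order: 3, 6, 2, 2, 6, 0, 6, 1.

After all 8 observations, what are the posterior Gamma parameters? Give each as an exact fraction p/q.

obs 1: x=3 → posterior Gamma(9, 11/4)
obs 2: x=6 → posterior Gamma(15, 15/4)
obs 3: x=2 → posterior Gamma(17, 19/4)
obs 4: x=2 → posterior Gamma(19, 23/4)
obs 5: x=6 → posterior Gamma(25, 27/4)
obs 6: x=0 → posterior Gamma(25, 31/4)
obs 7: x=6 → posterior Gamma(31, 35/4)
obs 8: x=1 → posterior Gamma(32, 39/4)

alpha=32, beta=39/4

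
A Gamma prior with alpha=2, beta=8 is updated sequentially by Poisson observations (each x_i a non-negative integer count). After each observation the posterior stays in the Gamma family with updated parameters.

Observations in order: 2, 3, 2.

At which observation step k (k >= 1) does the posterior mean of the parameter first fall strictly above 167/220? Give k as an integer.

k = 3

obs 1: x=2 → posterior Gamma(4, 9)
obs 2: x=3 → posterior Gamma(7, 10)
obs 3: x=2 → posterior Gamma(9, 11)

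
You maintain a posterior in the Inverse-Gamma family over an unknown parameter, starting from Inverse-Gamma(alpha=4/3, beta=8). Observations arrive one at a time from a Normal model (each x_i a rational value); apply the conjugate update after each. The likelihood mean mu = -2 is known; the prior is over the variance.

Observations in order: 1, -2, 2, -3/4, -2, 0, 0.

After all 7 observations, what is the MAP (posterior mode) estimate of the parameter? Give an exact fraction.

2427/560

obs 1: x=1 → posterior Inverse-Gamma(11/6, 25/2)
obs 2: x=-2 → posterior Inverse-Gamma(7/3, 25/2)
obs 3: x=2 → posterior Inverse-Gamma(17/6, 41/2)
obs 4: x=-3/4 → posterior Inverse-Gamma(10/3, 681/32)
obs 5: x=-2 → posterior Inverse-Gamma(23/6, 681/32)
obs 6: x=0 → posterior Inverse-Gamma(13/3, 745/32)
obs 7: x=0 → posterior Inverse-Gamma(29/6, 809/32)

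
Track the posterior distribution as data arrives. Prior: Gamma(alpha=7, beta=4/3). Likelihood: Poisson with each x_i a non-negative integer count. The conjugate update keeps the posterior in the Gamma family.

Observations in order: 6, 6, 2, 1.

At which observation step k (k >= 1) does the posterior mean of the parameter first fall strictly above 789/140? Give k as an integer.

obs 1: x=6 → posterior Gamma(13, 7/3)
obs 2: x=6 → posterior Gamma(19, 10/3)
obs 3: x=2 → posterior Gamma(21, 13/3)
obs 4: x=1 → posterior Gamma(22, 16/3)

k = 2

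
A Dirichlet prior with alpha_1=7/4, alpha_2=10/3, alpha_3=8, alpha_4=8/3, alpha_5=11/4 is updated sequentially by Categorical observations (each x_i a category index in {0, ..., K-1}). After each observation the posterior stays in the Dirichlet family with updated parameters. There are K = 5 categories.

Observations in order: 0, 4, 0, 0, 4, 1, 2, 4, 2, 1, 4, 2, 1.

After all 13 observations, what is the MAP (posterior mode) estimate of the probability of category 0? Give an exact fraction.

obs 1: x=0 → posterior Dirichlet(11/4, 10/3, 8, 8/3, 11/4)
obs 2: x=4 → posterior Dirichlet(11/4, 10/3, 8, 8/3, 15/4)
obs 3: x=0 → posterior Dirichlet(15/4, 10/3, 8, 8/3, 15/4)
obs 4: x=0 → posterior Dirichlet(19/4, 10/3, 8, 8/3, 15/4)
obs 5: x=4 → posterior Dirichlet(19/4, 10/3, 8, 8/3, 19/4)
obs 6: x=1 → posterior Dirichlet(19/4, 13/3, 8, 8/3, 19/4)
obs 7: x=2 → posterior Dirichlet(19/4, 13/3, 9, 8/3, 19/4)
obs 8: x=4 → posterior Dirichlet(19/4, 13/3, 9, 8/3, 23/4)
obs 9: x=2 → posterior Dirichlet(19/4, 13/3, 10, 8/3, 23/4)
obs 10: x=1 → posterior Dirichlet(19/4, 16/3, 10, 8/3, 23/4)
obs 11: x=4 → posterior Dirichlet(19/4, 16/3, 10, 8/3, 27/4)
obs 12: x=2 → posterior Dirichlet(19/4, 16/3, 11, 8/3, 27/4)
obs 13: x=1 → posterior Dirichlet(19/4, 19/3, 11, 8/3, 27/4)

15/106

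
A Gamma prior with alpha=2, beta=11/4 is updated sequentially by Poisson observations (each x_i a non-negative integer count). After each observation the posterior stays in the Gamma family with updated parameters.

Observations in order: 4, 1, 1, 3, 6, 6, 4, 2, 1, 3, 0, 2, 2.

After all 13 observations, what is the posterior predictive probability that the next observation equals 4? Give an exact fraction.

obs 1: x=4 → posterior Gamma(6, 15/4)
obs 2: x=1 → posterior Gamma(7, 19/4)
obs 3: x=1 → posterior Gamma(8, 23/4)
obs 4: x=3 → posterior Gamma(11, 27/4)
obs 5: x=6 → posterior Gamma(17, 31/4)
obs 6: x=6 → posterior Gamma(23, 35/4)
obs 7: x=4 → posterior Gamma(27, 39/4)
obs 8: x=2 → posterior Gamma(29, 43/4)
obs 9: x=1 → posterior Gamma(30, 47/4)
obs 10: x=3 → posterior Gamma(33, 51/4)
obs 11: x=0 → posterior Gamma(33, 55/4)
obs 12: x=2 → posterior Gamma(35, 59/4)
obs 13: x=2 → posterior Gamma(37, 63/4)

88051948807475382684216122415889700269230839393578553493778295488776798720/739719233089505990229092376897865006553011250144333846029788605153268386467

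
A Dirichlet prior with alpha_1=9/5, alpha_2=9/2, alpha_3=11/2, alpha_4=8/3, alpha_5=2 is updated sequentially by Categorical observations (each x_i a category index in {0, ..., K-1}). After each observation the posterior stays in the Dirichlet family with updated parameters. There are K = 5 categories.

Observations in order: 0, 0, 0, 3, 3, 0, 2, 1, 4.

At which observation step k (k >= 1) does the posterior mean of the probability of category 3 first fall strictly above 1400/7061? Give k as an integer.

k = 5

obs 1: x=0 → posterior Dirichlet(14/5, 9/2, 11/2, 8/3, 2)
obs 2: x=0 → posterior Dirichlet(19/5, 9/2, 11/2, 8/3, 2)
obs 3: x=0 → posterior Dirichlet(24/5, 9/2, 11/2, 8/3, 2)
obs 4: x=3 → posterior Dirichlet(24/5, 9/2, 11/2, 11/3, 2)
obs 5: x=3 → posterior Dirichlet(24/5, 9/2, 11/2, 14/3, 2)
obs 6: x=0 → posterior Dirichlet(29/5, 9/2, 11/2, 14/3, 2)
obs 7: x=2 → posterior Dirichlet(29/5, 9/2, 13/2, 14/3, 2)
obs 8: x=1 → posterior Dirichlet(29/5, 11/2, 13/2, 14/3, 2)
obs 9: x=4 → posterior Dirichlet(29/5, 11/2, 13/2, 14/3, 3)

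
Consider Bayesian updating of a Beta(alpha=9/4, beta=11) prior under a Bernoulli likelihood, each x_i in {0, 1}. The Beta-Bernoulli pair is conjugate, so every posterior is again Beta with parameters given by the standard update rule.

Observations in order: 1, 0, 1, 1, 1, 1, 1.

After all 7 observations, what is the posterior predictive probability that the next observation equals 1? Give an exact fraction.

11/27

obs 1: x=1 → posterior Beta(13/4, 11)
obs 2: x=0 → posterior Beta(13/4, 12)
obs 3: x=1 → posterior Beta(17/4, 12)
obs 4: x=1 → posterior Beta(21/4, 12)
obs 5: x=1 → posterior Beta(25/4, 12)
obs 6: x=1 → posterior Beta(29/4, 12)
obs 7: x=1 → posterior Beta(33/4, 12)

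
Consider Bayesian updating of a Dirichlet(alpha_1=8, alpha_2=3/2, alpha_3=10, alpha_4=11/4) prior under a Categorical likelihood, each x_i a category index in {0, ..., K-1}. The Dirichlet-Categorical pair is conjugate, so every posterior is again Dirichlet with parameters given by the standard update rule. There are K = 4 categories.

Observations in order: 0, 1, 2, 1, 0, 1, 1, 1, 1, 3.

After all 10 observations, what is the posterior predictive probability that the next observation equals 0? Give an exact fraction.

obs 1: x=0 → posterior Dirichlet(9, 3/2, 10, 11/4)
obs 2: x=1 → posterior Dirichlet(9, 5/2, 10, 11/4)
obs 3: x=2 → posterior Dirichlet(9, 5/2, 11, 11/4)
obs 4: x=1 → posterior Dirichlet(9, 7/2, 11, 11/4)
obs 5: x=0 → posterior Dirichlet(10, 7/2, 11, 11/4)
obs 6: x=1 → posterior Dirichlet(10, 9/2, 11, 11/4)
obs 7: x=1 → posterior Dirichlet(10, 11/2, 11, 11/4)
obs 8: x=1 → posterior Dirichlet(10, 13/2, 11, 11/4)
obs 9: x=1 → posterior Dirichlet(10, 15/2, 11, 11/4)
obs 10: x=3 → posterior Dirichlet(10, 15/2, 11, 15/4)

40/129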